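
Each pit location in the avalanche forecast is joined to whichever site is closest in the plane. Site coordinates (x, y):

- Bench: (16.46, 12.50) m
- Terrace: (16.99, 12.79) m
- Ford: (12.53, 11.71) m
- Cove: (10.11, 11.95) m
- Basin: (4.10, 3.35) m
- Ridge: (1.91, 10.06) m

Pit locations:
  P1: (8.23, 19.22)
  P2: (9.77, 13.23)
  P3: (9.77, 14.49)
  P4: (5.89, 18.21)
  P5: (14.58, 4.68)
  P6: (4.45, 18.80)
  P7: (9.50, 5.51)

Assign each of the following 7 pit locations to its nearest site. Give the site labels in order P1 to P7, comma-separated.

Cove, Cove, Cove, Cove, Ford, Cove, Basin

P1 → Cove (d²=56.39)
P2 → Cove (d²=1.75)
P3 → Cove (d²=6.57)
P4 → Cove (d²=57.00)
P5 → Ford (d²=53.62)
P6 → Cove (d²=78.96)
P7 → Basin (d²=33.83)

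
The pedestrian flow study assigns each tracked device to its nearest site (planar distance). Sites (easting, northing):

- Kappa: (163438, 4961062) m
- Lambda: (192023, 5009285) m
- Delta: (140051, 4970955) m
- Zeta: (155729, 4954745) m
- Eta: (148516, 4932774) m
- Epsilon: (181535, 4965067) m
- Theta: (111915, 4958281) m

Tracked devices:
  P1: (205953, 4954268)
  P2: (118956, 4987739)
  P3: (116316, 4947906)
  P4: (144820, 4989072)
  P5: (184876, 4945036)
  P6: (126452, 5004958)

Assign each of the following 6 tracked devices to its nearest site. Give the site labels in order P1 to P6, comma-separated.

Epsilon, Delta, Theta, Delta, Epsilon, Delta

P1 → Epsilon (d²=712857125.00)
P2 → Delta (d²=726701681.00)
P3 → Theta (d²=127009426.00)
P4 → Delta (d²=350969050.00)
P5 → Epsilon (d²=412403242.00)
P6 → Delta (d²=1341136810.00)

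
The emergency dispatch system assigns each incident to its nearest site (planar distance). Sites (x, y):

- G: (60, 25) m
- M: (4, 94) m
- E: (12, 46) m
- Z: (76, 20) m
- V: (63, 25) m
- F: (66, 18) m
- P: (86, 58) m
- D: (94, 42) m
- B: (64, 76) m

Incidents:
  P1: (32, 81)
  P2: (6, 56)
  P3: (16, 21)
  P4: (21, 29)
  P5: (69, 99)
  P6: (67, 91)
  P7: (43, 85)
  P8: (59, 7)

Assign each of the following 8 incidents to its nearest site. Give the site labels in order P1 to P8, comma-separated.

P1 → M (d²=953.00)
P2 → E (d²=136.00)
P3 → E (d²=641.00)
P4 → E (d²=370.00)
P5 → B (d²=554.00)
P6 → B (d²=234.00)
P7 → B (d²=522.00)
P8 → F (d²=170.00)

M, E, E, E, B, B, B, F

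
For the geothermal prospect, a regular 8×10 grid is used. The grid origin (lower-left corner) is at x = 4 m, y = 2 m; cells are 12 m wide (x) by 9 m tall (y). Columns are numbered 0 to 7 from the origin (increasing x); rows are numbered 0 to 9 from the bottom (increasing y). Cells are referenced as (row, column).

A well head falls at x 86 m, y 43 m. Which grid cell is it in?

Column index: ⌊(86 − 4) / 12⌋ = ⌊6.833⌋ = 6
Row offset from origin: ⌊(43 − 2) / 9⌋ = ⌊4.556⌋ = 4 → row 4

(4, 6)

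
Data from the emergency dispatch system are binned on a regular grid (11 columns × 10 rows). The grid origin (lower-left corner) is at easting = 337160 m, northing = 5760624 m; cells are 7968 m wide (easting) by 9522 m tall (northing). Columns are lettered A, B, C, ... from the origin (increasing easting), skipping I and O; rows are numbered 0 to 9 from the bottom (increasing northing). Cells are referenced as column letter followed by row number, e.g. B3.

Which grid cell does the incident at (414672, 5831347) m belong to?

Column index: ⌊(414672 − 337160) / 7968⌋ = ⌊9.728⌋ = 9 → column K
Row offset from origin: ⌊(5831347 − 5760624) / 9522⌋ = ⌊7.427⌋ = 7 → row 7

K7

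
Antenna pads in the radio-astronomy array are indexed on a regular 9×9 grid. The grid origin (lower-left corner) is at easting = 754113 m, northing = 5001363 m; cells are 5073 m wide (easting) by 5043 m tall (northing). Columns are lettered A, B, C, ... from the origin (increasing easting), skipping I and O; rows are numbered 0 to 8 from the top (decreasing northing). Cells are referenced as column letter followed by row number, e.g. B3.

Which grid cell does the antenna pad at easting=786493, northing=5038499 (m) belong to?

G1

Column index: ⌊(786493 − 754113) / 5073⌋ = ⌊6.383⌋ = 6 → column G
Row offset from origin: ⌊(5038499 − 5001363) / 5043⌋ = ⌊7.364⌋ = 7 → row 1 (counted from top)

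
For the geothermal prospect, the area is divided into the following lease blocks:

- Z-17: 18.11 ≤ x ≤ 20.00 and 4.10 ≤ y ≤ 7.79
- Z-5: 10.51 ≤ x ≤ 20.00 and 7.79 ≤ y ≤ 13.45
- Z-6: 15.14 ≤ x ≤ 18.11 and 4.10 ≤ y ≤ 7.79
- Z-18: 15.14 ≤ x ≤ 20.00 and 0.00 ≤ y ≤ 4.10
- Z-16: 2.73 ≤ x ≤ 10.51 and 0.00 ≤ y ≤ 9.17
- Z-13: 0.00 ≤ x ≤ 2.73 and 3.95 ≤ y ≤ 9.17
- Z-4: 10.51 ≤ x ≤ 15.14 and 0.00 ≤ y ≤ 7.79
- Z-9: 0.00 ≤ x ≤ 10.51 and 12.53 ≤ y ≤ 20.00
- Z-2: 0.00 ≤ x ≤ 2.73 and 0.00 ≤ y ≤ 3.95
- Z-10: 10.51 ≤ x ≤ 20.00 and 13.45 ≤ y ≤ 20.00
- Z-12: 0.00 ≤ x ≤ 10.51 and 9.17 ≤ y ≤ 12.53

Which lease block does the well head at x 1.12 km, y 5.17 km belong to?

The point has x = 1.12 and y = 5.17.
Only Z-13 satisfies 0.00 ≤ x ≤ 2.73 and 3.95 ≤ y ≤ 9.17.

Z-13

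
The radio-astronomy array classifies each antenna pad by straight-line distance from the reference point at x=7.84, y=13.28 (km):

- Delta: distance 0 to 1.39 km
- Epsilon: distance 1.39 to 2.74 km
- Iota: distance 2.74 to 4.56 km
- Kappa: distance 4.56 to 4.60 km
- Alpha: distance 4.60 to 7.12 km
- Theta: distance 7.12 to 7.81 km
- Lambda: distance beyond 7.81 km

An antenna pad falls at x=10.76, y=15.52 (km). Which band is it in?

Distance = √((10.76−7.84)² + (15.52−13.28)²) = √(8.526 + 5.018) = 3.680 km.
2.74 ≤ 3.680 < 4.56 → Iota.

Iota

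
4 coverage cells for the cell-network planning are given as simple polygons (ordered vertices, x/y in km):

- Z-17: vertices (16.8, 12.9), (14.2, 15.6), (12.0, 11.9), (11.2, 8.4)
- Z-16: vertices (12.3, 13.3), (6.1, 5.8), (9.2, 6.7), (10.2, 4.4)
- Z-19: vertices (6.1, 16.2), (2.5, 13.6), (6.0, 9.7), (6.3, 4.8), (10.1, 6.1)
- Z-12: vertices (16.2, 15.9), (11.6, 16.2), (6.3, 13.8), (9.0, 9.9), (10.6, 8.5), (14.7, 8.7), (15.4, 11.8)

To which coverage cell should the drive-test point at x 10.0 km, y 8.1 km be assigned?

Z-16

Cast a ray rightward from (10.0, 8.1). For each polygon, the edges (by vertex number in listed order) whose endpoints lie on opposite sides of y = 8.1, where each meets that height, and whether that is right or left of the point:
Z-17: no edge straddles that height → 0 crossings.
Z-16: 1–2 at x≈8.00 (left), 4–1 at x≈11.07 (right) → 1 crossing.
Z-19: 3–4 at x≈6.10 (left), 5–1 at x≈9.31 (left) → 0 crossings.
Z-12: no edge straddles that height → 0 crossings.
Only Z-16 has an odd count, so the point is inside Z-16.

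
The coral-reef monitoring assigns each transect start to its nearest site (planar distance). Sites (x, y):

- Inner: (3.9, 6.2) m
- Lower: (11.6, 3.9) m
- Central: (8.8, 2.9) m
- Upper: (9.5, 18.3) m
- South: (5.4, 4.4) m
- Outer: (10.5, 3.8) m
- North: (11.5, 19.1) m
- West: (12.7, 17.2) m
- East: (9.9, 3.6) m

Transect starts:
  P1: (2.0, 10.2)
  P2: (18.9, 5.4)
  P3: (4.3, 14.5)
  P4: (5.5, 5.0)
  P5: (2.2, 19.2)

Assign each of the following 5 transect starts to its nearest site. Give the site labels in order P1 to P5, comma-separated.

P1 → Inner (d²=19.61)
P2 → Lower (d²=55.54)
P3 → Upper (d²=41.48)
P4 → South (d²=0.37)
P5 → Upper (d²=54.10)

Inner, Lower, Upper, South, Upper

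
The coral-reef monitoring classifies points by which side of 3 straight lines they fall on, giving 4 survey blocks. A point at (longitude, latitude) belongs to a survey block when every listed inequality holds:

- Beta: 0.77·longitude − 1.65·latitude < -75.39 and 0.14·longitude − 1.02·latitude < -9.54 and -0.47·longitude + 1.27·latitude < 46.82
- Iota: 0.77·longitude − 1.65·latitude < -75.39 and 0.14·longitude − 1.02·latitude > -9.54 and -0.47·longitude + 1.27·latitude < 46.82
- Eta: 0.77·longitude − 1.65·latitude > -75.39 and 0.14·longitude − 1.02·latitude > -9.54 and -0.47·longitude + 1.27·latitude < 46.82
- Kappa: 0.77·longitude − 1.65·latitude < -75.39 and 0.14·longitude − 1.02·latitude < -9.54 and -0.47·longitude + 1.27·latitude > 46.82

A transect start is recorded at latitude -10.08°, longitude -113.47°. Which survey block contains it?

0.77·-113.47 − 1.65·-10.08 = -70.740, which is > -75.39
0.14·-113.47 − 1.02·-10.08 = -5.604, which is > -9.54
-0.47·-113.47 + 1.27·-10.08 = 40.529, which is < 46.82
This sign pattern matches Eta.

Eta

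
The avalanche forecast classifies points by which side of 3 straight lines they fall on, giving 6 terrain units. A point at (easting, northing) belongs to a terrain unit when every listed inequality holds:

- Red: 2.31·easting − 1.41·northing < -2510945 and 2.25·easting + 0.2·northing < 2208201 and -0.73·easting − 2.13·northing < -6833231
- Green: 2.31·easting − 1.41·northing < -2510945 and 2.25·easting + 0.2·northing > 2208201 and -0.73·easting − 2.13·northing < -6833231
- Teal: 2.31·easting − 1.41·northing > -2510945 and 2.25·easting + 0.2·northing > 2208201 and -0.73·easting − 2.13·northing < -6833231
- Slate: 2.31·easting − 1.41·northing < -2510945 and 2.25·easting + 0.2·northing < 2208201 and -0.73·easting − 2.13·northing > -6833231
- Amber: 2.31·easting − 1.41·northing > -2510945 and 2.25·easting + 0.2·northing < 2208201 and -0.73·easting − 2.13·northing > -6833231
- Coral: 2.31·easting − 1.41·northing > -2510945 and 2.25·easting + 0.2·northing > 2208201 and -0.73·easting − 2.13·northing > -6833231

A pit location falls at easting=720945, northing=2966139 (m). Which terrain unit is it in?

2.31·720945 − 1.41·2966139 = -2516873.040, which is < -2510945
2.25·720945 + 0.2·2966139 = 2215354.050, which is > 2208201
-0.73·720945 − 2.13·2966139 = -6844165.920, which is < -6833231
This sign pattern matches Green.

Green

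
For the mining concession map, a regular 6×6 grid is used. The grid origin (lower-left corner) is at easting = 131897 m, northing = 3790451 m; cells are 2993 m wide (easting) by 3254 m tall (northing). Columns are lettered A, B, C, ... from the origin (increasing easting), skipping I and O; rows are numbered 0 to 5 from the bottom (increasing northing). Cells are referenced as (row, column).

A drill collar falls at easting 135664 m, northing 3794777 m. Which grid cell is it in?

Column index: ⌊(135664 − 131897) / 2993⌋ = ⌊1.259⌋ = 1 → column B
Row offset from origin: ⌊(3794777 − 3790451) / 3254⌋ = ⌊1.329⌋ = 1 → row 1

(1, B)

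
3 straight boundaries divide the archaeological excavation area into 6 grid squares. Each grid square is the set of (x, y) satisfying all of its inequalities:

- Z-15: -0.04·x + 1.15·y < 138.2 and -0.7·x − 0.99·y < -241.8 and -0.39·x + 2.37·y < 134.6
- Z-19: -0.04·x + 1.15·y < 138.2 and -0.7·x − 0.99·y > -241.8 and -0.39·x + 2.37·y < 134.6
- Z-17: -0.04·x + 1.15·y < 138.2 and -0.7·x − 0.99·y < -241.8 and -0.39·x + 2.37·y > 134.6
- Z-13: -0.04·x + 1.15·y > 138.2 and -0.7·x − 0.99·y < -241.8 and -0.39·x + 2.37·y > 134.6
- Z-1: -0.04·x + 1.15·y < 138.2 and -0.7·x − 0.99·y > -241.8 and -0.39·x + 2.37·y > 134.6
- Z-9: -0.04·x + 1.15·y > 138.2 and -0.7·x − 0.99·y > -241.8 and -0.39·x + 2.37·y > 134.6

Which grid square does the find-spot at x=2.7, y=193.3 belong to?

Z-9

-0.04·2.7 + 1.15·193.3 = 222.187, which is > 138.2
-0.7·2.7 − 0.99·193.3 = -193.257, which is > -241.8
-0.39·2.7 + 2.37·193.3 = 457.068, which is > 134.6
This sign pattern matches Z-9.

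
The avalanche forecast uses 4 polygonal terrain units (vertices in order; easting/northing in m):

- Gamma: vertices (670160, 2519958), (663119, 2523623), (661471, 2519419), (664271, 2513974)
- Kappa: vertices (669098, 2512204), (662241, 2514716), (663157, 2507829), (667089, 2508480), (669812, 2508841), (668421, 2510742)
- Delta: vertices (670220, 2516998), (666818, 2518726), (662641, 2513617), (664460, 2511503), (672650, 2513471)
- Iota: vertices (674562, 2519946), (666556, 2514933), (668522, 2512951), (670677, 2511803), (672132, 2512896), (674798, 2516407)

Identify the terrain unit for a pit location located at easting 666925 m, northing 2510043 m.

Cast a ray rightward from (666925, 2510043). For each polygon, the edges (by vertex number in listed order) whose endpoints lie on opposite sides of northing = 2510043, where each meets that height, and whether that is right or left of the point:
Gamma: no edge straddles that height → 0 crossings.
Kappa: 2–3 at easting≈662862.5 (left), 5–6 at easting≈668932.5 (right) → 1 crossing.
Delta: no edge straddles that height → 0 crossings.
Iota: no edge straddles that height → 0 crossings.
Only Kappa has an odd count, so the point is inside Kappa.

Kappa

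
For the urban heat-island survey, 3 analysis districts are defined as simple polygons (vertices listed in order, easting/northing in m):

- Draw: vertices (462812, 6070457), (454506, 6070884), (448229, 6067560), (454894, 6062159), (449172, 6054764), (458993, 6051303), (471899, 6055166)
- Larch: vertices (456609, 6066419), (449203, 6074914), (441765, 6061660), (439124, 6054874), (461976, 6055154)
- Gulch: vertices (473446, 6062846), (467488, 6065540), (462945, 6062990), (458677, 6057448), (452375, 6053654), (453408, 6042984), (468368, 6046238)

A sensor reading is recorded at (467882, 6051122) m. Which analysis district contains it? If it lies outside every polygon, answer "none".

Gulch

Cast a ray rightward from (467882, 6051122). For each polygon, the edges (by vertex number in listed order) whose endpoints lie on opposite sides of northing = 6051122, where each meets that height, and whether that is right or left of the point:
Draw: no edge straddles that height → 0 crossings.
Larch: no edge straddles that height → 0 crossings.
Gulch: 5–6 at easting≈452620.1 (left), 7–1 at easting≈469861.3 (right) → 1 crossing.
Only Gulch has an odd count, so the point is inside Gulch.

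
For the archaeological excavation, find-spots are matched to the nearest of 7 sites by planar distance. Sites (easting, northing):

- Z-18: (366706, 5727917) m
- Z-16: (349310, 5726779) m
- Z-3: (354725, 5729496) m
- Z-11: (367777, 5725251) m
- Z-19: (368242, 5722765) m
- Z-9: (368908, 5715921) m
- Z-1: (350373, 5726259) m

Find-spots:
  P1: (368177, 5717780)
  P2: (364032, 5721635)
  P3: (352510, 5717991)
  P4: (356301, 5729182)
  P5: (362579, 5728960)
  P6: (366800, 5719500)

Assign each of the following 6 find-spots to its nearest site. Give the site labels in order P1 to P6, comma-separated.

Z-9, Z-19, Z-1, Z-3, Z-18, Z-19

P1 → Z-9 (d²=3990242.00)
P2 → Z-19 (d²=19001000.00)
P3 → Z-1 (d²=72926593.00)
P4 → Z-3 (d²=2582372.00)
P5 → Z-18 (d²=18119978.00)
P6 → Z-19 (d²=12739589.00)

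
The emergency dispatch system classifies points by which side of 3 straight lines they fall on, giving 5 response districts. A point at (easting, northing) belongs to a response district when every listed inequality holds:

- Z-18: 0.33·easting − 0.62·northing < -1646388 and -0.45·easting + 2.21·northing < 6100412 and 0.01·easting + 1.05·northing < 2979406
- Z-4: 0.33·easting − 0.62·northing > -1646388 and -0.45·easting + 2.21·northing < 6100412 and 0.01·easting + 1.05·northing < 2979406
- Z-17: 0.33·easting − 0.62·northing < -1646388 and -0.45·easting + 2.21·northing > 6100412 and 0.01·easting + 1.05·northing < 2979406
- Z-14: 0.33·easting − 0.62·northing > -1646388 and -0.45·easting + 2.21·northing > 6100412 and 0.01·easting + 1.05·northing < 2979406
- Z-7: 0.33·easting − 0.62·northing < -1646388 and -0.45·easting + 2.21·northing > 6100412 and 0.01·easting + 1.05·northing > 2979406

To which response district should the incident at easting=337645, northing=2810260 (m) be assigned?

Z-4

0.33·337645 − 0.62·2810260 = -1630938.350, which is > -1646388
-0.45·337645 + 2.21·2810260 = 6058734.350, which is < 6100412
0.01·337645 + 1.05·2810260 = 2954149.450, which is < 2979406
This sign pattern matches Z-4.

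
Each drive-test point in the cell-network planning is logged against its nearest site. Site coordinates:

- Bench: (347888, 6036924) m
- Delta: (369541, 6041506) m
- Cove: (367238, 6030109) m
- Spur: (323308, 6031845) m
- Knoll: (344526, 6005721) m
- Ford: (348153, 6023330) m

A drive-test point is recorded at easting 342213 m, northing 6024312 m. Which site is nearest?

Ford

Squared distances to each site:
Bench: 191268169.000; Delta: 1042453220.000; Cove: 659855834.000; Spur: 414145114.000; Knoll: 350975250.000; Ford: 36247924.000.
Minimum at Ford.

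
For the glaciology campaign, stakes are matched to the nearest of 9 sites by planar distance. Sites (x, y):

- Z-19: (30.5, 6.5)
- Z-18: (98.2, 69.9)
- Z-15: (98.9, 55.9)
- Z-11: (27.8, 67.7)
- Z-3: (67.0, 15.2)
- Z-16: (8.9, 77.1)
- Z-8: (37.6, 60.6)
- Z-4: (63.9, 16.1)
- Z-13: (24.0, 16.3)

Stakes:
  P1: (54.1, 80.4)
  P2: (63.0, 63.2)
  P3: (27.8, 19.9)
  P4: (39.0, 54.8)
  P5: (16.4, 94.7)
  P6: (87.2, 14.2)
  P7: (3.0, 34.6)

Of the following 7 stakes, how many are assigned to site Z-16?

1

P1 → Z-8
P2 → Z-8
P3 → Z-13
P4 → Z-8
P5 → Z-16
P6 → Z-3
P7 → Z-13
1 of the 7 goes to Z-16.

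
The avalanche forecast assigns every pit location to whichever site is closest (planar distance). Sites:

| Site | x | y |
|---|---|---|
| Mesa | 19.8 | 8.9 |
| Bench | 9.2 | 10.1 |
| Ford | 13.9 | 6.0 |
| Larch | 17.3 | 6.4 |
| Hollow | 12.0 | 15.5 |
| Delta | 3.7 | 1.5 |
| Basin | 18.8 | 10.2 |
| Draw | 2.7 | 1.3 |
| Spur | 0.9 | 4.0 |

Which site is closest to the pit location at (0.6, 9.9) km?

Spur

Squared distances to each site:
Mesa: 369.640; Bench: 74.000; Ford: 192.100; Larch: 291.140; Hollow: 161.320; Delta: 80.170; Basin: 331.330; Draw: 78.370; Spur: 34.900.
Minimum at Spur.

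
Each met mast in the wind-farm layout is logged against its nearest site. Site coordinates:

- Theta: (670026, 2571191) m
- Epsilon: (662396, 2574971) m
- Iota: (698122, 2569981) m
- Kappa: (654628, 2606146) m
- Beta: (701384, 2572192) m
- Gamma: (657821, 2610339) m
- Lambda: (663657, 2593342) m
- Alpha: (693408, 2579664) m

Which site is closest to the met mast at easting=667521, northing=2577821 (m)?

Squared distances to each site:
Theta: 50231925.000; Epsilon: 34388125.000; Iota: 997886801.000; Kappa: 968535074.000; Beta: 1178388410.000; Gamma: 1151510324.000; Lambda: 255831937.000; Alpha: 673533418.000.
Minimum at Epsilon.

Epsilon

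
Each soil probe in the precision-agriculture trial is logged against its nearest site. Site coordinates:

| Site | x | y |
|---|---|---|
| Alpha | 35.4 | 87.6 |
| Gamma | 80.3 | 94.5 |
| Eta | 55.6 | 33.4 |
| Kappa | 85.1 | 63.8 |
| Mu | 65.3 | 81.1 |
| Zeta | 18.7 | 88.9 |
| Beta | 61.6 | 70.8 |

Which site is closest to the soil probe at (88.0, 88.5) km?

Gamma

Squared distances to each site:
Alpha: 2767.570; Gamma: 95.290; Eta: 4085.770; Kappa: 618.500; Mu: 570.050; Zeta: 4802.650; Beta: 1010.250.
Minimum at Gamma.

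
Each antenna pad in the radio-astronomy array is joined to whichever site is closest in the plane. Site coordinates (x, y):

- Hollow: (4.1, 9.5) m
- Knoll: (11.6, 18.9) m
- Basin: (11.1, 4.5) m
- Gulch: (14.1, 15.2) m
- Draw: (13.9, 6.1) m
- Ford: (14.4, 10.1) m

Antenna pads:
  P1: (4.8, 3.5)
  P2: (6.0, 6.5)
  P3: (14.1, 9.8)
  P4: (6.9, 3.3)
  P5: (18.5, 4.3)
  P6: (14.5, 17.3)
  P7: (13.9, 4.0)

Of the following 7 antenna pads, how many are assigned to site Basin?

P1 → Hollow
P2 → Hollow
P3 → Ford
P4 → Basin
P5 → Draw
P6 → Gulch
P7 → Draw
1 of the 7 goes to Basin.

1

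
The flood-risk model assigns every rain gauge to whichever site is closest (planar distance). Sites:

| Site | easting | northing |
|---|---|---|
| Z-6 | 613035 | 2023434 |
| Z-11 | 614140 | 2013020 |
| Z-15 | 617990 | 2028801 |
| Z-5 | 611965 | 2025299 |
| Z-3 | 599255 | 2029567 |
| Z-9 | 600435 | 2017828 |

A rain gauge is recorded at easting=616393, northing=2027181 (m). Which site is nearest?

Z-15

Squared distances to each site:
Z-6: 25316173.000; Z-11: 205609930.000; Z-15: 5174809.000; Z-5: 23149108.000; Z-3: 299404040.000; Z-9: 342136373.000.
Minimum at Z-15.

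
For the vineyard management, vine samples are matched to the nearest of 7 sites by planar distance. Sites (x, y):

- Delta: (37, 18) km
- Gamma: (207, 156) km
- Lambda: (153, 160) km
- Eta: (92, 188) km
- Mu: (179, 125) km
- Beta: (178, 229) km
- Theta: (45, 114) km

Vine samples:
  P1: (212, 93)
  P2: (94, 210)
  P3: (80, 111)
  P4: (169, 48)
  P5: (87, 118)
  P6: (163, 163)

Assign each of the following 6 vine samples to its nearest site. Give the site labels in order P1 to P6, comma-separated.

Mu, Eta, Theta, Mu, Theta, Lambda

P1 → Mu (d²=2113.00)
P2 → Eta (d²=488.00)
P3 → Theta (d²=1234.00)
P4 → Mu (d²=6029.00)
P5 → Theta (d²=1780.00)
P6 → Lambda (d²=109.00)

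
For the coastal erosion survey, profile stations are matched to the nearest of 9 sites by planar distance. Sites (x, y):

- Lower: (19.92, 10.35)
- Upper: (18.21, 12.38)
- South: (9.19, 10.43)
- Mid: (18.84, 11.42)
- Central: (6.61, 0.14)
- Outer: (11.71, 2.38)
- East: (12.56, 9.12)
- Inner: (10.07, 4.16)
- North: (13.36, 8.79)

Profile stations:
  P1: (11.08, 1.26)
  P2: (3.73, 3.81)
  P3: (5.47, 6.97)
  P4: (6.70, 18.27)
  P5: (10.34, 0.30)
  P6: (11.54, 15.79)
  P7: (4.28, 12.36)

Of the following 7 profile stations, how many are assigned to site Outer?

2

P1 → Outer
P2 → Central
P3 → South
P4 → South
P5 → Outer
P6 → South
P7 → South
2 of the 7 go to Outer.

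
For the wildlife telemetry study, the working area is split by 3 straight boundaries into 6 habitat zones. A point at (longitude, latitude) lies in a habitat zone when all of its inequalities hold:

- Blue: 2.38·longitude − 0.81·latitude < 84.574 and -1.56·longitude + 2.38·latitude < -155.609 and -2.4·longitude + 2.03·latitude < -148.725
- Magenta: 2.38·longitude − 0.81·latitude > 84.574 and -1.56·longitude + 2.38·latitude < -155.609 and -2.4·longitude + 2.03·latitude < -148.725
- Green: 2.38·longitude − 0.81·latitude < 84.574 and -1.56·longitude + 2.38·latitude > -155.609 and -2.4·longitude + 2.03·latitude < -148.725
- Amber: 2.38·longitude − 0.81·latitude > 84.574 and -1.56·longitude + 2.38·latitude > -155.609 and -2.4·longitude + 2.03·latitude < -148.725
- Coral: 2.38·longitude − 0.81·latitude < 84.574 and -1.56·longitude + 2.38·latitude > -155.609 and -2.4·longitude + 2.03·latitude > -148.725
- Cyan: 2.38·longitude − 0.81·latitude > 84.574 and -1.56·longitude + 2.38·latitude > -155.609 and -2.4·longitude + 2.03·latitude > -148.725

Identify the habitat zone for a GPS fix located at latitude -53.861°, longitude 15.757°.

2.38·15.757 − 0.81·-53.861 = 81.129, which is < 84.574
-1.56·15.757 + 2.38·-53.861 = -152.770, which is > -155.609
-2.4·15.757 + 2.03·-53.861 = -147.155, which is > -148.725
This sign pattern matches Coral.

Coral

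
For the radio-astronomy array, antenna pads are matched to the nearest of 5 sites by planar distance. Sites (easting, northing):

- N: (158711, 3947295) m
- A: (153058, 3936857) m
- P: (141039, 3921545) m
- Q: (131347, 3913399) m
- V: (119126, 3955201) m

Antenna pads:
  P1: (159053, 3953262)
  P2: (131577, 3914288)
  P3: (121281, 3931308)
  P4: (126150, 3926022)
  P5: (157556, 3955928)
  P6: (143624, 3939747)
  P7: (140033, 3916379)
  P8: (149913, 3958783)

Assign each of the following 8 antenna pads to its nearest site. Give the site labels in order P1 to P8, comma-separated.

N, Q, Q, Q, N, A, P, N

P1 → N (d²=35722053.00)
P2 → Q (d²=843221.00)
P3 → Q (d²=422056637.00)
P4 → Q (d²=186348938.00)
P5 → N (d²=75862714.00)
P6 → A (d²=97352456.00)
P7 → P (d²=27699592.00)
P8 → N (d²=209378948.00)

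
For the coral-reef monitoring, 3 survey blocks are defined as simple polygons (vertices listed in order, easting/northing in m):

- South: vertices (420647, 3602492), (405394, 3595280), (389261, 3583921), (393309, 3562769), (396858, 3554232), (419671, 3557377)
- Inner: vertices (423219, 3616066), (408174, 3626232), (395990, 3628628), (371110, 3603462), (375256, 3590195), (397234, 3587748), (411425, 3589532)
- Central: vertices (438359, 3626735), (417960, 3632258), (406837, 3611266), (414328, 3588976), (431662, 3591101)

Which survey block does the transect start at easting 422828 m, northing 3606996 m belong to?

Cast a ray rightward from (422828, 3606996). For each polygon, the edges (by vertex number in listed order) whose endpoints lie on opposite sides of northing = 3606996, where each meets that height, and whether that is right or left of the point:
South: no edge straddles that height → 0 crossings.
Inner: 3–4 at easting≈374603.8 (left), 7–1 at easting≈419187.5 (left) → 0 crossings.
Central: 3–4 at easting≈408272.0 (left), 5–1 at easting≈434649.3 (right) → 1 crossing.
Only Central has an odd count, so the point is inside Central.

Central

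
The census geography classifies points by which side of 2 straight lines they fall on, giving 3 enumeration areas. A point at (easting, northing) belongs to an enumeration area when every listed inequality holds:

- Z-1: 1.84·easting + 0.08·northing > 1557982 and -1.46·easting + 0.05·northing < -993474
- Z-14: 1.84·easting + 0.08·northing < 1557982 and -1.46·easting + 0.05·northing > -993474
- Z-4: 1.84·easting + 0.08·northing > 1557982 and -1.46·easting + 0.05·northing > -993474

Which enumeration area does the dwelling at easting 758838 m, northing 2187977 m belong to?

Z-1

1.84·758838 + 0.08·2187977 = 1571300.080, which is > 1557982
-1.46·758838 + 0.05·2187977 = -998504.630, which is < -993474
This sign pattern matches Z-1.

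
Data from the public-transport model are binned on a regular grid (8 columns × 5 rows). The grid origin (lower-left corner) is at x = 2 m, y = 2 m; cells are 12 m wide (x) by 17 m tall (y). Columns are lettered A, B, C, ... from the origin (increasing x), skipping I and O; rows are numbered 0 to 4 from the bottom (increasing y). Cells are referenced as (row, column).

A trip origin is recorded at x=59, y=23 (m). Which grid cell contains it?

(1, E)

Column index: ⌊(59 − 2) / 12⌋ = ⌊4.750⌋ = 4 → column E
Row offset from origin: ⌊(23 − 2) / 17⌋ = ⌊1.235⌋ = 1 → row 1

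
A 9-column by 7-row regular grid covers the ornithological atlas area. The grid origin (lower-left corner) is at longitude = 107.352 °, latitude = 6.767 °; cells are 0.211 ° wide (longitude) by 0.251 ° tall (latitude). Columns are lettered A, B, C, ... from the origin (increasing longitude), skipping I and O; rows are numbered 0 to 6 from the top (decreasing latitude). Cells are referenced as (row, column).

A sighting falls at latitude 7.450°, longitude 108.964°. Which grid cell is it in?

Column index: ⌊(108.964 − 107.352) / 0.211⌋ = ⌊7.640⌋ = 7 → column H
Row offset from origin: ⌊(7.450 − 6.767) / 0.251⌋ = ⌊2.721⌋ = 2 → row 4 (counted from top)

(4, H)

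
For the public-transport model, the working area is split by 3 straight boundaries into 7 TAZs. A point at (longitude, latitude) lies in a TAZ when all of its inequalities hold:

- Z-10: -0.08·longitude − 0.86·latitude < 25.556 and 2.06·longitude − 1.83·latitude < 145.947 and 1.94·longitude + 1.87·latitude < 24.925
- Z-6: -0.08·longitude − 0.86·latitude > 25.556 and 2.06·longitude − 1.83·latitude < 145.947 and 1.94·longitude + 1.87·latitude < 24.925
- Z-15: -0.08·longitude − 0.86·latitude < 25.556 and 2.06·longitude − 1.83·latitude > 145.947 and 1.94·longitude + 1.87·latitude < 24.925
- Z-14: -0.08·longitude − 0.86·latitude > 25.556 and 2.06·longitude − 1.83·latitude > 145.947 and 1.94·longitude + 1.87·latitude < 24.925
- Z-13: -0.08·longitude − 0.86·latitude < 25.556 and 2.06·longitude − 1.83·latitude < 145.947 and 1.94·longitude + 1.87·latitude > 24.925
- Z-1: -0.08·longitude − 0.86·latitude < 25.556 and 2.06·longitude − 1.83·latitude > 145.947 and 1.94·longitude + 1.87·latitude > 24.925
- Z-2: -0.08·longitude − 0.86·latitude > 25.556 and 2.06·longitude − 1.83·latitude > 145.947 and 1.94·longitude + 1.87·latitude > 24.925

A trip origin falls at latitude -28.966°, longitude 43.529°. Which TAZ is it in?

Z-13

-0.08·43.529 − 0.86·-28.966 = 21.428, which is < 25.556
2.06·43.529 − 1.83·-28.966 = 142.678, which is < 145.947
1.94·43.529 + 1.87·-28.966 = 30.280, which is > 24.925
This sign pattern matches Z-13.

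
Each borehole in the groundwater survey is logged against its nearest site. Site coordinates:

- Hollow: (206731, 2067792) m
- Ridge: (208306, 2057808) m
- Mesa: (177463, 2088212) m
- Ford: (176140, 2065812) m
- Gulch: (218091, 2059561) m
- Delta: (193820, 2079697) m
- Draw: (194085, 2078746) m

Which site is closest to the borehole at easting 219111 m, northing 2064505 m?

Squared distances to each site:
Hollow: 164068769.000; Ridge: 161597834.000; Mesa: 2296577753.000; Ford: 1848215090.000; Gulch: 25483536.000; Delta: 870431545.000; Draw: 829106757.000.
Minimum at Gulch.

Gulch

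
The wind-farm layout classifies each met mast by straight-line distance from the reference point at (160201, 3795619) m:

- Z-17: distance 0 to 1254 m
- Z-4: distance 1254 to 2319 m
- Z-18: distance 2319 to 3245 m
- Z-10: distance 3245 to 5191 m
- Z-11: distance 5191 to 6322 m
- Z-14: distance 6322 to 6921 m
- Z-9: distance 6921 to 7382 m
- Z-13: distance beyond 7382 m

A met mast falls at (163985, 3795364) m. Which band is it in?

Distance = √((163985−160201)² + (3795364−3795619)²) = √(14318656.000 + 65025.000) = 3792.582 m.
3245 ≤ 3792.582 < 5191 → Z-10.

Z-10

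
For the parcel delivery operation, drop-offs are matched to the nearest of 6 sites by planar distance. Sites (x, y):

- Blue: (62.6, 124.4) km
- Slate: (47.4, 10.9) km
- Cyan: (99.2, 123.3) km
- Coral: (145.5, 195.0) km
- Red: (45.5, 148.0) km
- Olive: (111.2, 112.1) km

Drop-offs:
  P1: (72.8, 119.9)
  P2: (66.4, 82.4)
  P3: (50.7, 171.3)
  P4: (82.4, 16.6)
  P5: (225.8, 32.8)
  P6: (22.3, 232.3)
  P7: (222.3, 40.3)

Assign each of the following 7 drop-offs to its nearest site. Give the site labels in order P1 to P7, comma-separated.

Blue, Blue, Red, Slate, Olive, Red, Olive

P1 → Blue (d²=124.29)
P2 → Blue (d²=1778.44)
P3 → Red (d²=569.93)
P4 → Slate (d²=1257.49)
P5 → Olive (d²=19421.65)
P6 → Red (d²=7644.73)
P7 → Olive (d²=17498.45)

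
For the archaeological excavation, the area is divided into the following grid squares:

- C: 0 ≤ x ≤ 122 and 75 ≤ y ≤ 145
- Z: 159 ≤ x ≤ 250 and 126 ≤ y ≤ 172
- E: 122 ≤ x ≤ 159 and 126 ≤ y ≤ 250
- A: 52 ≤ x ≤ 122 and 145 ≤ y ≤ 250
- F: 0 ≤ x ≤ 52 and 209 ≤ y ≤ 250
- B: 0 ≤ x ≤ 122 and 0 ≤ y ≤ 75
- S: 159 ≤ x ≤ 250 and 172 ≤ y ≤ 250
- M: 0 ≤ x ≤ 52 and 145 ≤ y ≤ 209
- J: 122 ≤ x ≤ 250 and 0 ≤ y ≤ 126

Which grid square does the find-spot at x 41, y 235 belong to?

F

The point has x = 41 and y = 235.
Only F satisfies 0 ≤ x ≤ 52 and 209 ≤ y ≤ 250.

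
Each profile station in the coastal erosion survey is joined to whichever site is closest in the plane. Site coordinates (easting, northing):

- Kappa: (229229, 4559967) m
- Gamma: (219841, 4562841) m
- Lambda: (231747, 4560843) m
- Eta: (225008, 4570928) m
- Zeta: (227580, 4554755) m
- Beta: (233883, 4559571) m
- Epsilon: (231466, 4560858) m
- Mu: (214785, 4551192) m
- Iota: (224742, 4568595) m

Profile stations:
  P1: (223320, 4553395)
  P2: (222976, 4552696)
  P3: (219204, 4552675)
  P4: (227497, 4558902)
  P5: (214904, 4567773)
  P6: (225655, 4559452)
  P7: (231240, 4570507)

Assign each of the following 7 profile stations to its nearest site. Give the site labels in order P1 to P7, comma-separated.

Zeta, Zeta, Mu, Kappa, Gamma, Kappa, Eta

P1 → Zeta (d²=19997200.00)
P2 → Zeta (d²=25436297.00)
P3 → Mu (d²=21726850.00)
P4 → Kappa (d²=4134049.00)
P5 → Gamma (d²=48698593.00)
P6 → Kappa (d²=13038701.00)
P7 → Eta (d²=39015065.00)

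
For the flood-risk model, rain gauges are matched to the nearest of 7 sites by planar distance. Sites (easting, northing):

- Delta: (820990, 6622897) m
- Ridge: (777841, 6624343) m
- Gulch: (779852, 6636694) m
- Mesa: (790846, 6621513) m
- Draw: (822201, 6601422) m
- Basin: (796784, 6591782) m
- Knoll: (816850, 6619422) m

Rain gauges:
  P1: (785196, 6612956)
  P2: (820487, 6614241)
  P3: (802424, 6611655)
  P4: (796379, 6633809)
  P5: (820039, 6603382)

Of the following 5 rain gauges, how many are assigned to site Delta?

0

P1 → Mesa
P2 → Knoll
P3 → Mesa
P4 → Mesa
P5 → Draw
0 of the 5 go to Delta.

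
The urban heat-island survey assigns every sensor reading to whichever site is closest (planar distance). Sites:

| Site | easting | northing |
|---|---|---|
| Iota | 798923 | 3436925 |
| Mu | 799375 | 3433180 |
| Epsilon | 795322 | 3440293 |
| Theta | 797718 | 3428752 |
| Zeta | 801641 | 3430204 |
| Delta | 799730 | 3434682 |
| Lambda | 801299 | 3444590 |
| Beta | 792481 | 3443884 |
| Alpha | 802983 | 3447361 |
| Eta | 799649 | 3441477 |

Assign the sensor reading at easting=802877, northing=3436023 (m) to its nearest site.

Delta

Squared distances to each site:
Iota: 16447720.000; Mu: 20346653.000; Epsilon: 75310925.000; Theta: 79482722.000; Zeta: 35388457.000; Delta: 11701890.000; Lambda: 75883573.000; Beta: 169872137.000; Alpha: 128561480.000; Eta: 40166100.000.
Minimum at Delta.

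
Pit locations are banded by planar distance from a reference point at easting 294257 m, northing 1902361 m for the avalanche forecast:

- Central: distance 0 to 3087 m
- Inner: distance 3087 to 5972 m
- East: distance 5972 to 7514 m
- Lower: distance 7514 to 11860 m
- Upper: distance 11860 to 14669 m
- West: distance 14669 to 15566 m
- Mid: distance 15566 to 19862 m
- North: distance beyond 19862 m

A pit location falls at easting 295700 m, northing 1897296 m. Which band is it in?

Distance = √((295700−294257)² + (1897296−1902361)²) = √(2082249.000 + 25654225.000) = 5266.543 m.
3087 ≤ 5266.543 < 5972 → Inner.

Inner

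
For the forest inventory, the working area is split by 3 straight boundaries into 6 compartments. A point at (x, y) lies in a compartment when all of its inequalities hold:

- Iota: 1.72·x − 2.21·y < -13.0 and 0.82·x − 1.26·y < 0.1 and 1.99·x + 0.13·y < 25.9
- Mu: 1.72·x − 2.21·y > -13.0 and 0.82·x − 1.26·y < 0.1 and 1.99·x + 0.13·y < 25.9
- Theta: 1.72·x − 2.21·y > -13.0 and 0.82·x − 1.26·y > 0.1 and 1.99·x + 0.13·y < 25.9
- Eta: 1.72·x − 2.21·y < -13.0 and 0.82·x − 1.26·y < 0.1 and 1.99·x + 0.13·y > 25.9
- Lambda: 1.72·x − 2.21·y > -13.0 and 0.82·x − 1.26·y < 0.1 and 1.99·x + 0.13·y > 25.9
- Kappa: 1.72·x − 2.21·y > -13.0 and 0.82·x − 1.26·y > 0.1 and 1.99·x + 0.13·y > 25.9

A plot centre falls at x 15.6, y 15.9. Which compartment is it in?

1.72·15.6 − 2.21·15.9 = -8.307, which is > -13.0
0.82·15.6 − 1.26·15.9 = -7.242, which is < 0.1
1.99·15.6 + 0.13·15.9 = 33.111, which is > 25.9
This sign pattern matches Lambda.

Lambda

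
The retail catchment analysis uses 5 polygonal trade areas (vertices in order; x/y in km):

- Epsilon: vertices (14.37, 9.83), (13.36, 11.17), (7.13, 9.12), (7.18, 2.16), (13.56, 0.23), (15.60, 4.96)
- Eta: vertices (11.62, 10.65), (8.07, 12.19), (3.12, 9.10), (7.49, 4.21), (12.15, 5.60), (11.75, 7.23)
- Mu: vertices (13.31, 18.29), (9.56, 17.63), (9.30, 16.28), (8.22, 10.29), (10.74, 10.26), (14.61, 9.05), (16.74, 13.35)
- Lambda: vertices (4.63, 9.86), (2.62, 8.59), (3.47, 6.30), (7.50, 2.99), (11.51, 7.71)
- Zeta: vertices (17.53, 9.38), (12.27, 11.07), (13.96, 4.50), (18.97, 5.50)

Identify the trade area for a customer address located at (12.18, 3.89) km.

Epsilon

Cast a ray rightward from (12.18, 3.89). For each polygon, the edges (by vertex number in listed order) whose endpoints lie on opposite sides of y = 3.89, where each meets that height, and whether that is right or left of the point:
Epsilon: 3–4 at x≈7.168 (left), 5–6 at x≈15.139 (right) → 1 crossing.
Eta: no edge straddles that height → 0 crossings.
Mu: no edge straddles that height → 0 crossings.
Lambda: 3–4 at x≈6.404 (left), 4–5 at x≈8.265 (left) → 0 crossings.
Zeta: no edge straddles that height → 0 crossings.
Only Epsilon has an odd count, so the point is inside Epsilon.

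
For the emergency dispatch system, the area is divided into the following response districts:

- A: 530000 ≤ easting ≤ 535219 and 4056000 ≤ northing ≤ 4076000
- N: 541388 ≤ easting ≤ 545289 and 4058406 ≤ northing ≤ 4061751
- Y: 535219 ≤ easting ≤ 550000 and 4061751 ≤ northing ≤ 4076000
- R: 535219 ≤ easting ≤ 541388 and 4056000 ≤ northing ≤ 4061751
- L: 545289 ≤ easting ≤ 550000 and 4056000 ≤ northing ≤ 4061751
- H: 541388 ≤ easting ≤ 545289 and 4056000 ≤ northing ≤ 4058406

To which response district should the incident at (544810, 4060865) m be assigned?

The point has easting = 544810 and northing = 4060865.
Only N satisfies 541388 ≤ easting ≤ 545289 and 4058406 ≤ northing ≤ 4061751.

N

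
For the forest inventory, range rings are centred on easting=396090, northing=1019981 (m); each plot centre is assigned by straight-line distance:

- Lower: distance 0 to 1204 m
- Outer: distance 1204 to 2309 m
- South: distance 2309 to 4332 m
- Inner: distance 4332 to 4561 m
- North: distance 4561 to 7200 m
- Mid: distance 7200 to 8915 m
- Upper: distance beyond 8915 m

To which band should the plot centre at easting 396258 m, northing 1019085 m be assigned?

Distance = √((396258−396090)² + (1019085−1019981)²) = √(28224.000 + 802816.000) = 911.614 m.
0 ≤ 911.614 < 1204 → Lower.

Lower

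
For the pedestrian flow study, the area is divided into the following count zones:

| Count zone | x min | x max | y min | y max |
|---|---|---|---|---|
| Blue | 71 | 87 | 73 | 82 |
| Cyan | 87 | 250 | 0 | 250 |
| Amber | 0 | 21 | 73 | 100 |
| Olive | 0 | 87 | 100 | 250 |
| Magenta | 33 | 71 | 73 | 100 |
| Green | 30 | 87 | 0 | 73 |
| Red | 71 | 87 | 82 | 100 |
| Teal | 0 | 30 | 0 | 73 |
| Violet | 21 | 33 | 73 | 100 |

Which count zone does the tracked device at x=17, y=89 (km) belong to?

The point has x = 17 and y = 89.
Only Amber satisfies 0 ≤ x ≤ 21 and 73 ≤ y ≤ 100.

Amber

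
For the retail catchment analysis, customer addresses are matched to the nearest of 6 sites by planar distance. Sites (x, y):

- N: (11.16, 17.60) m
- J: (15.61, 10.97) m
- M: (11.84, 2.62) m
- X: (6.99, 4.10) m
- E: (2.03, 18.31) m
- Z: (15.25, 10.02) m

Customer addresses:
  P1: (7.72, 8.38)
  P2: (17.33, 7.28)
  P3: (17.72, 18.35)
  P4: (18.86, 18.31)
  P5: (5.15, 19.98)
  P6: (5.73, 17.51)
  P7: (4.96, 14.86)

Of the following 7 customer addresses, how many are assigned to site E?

3

P1 → X
P2 → Z
P3 → N
P4 → N
P5 → E
P6 → E
P7 → E
3 of the 7 go to E.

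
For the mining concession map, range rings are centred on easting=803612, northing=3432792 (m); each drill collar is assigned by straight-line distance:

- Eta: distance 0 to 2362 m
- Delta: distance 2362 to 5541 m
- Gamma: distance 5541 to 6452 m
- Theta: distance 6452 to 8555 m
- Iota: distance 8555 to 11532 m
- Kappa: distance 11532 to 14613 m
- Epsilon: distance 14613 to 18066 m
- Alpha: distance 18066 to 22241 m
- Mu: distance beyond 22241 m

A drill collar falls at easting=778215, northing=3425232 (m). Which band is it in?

Mu

Distance = √((778215−803612)² + (3425232−3432792)²) = √(645007609.000 + 57153600.000) = 26498.325 m.
22241 ≤ 26498.325 < ∞ → Mu.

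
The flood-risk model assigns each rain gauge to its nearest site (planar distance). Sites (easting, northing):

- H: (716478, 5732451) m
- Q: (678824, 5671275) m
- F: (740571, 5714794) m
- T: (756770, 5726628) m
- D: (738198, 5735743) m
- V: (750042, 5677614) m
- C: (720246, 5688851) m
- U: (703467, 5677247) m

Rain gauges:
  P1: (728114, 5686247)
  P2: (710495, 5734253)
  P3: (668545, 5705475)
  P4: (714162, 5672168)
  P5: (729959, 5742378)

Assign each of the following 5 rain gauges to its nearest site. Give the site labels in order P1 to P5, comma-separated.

C, H, Q, U, D

P1 → C (d²=68686240.00)
P2 → H (d²=39043493.00)
P3 → Q (d²=1275297841.00)
P4 → U (d²=140179266.00)
P5 → D (d²=111904346.00)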